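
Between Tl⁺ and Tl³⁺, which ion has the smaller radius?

Both ions have Z = 81 protons, but Tl³⁺ has lost more electrons, so its remaining electrons feel a larger effective nuclear charge per electron and are pulled in more tightly.
Higher positive charge → smaller ion, so Tl⁺ > Tl³⁺.

Tl³⁺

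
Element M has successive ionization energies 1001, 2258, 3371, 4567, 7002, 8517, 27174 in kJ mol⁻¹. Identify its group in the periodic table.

Look for the largest jump between consecutive ionization energies: IE7/IE6 ≈ 3.2, far larger than any earlier ratio.
That jump marks the point where a core electron is being removed. So the atom has 6 valence electrons.
A main-group element with 6 valence electrons is in group 16.

Group 16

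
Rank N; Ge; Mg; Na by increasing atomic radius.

N < Ge < Mg < Na

N is in period 2, group 15; Na is in period 3, group 1; Mg is in period 3, group 2; Ge is in period 4, group 14.
Moving right in a period, electrons are added to the same shell under a stronger nuclear pull, so atoms get smaller; moving down, a new shell is opened and atoms get larger.
These span different periods and groups, so the two trends combine.
Ge > N: relative to N, both the across-period and down-group shifts push Ge's atomic radius up.
Mg > Ge: period and group pull opposite ways; the across-period shift dominates (139 vs 121 pm).
Na > Mg: both are in period 3; the period trend gives Na the larger value.
Approximate values (pm): N 71, Na 155, Mg 139, Ge 121.
So from smallest to largest: N < Ge < Mg < Na.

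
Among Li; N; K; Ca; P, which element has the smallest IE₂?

After 1 electron has been removed, what remains? Li⁺ is the bare [He] core; N⁺ still has 4 valence electrons; K⁺ is the bare [Ar] core; Ca⁺ still has 1 valence electron; P⁺ still has 4 valence electrons.
Pulling an electron out of a noble-gas core costs far more than removing a remaining valence electron, so K and Li sit at the high end of IE_2.
Valence configurations: N⁺ [He]2s²2p², Ca⁺ [Ar]4s¹, P⁺ [Ne]3s²3p².
Approximate IE_2 values (kJ/mol): Li 7298, N 2856, K 3052, Ca 1145, P 1907.
So the second ionization energies run Ca < P < N < K < Li.

Ca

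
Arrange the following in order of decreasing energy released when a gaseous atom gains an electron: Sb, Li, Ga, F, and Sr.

F, Sb, Li, Ga, Sr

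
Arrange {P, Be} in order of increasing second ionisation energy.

Be, P

Consider each +1 ion: P⁺ still has 4 valence electrons; Be⁺ still has 1 valence electron.
All are still removing valence electrons, so compare the +1 ions as you would atoms: IE_2 generally rises across a period (higher Z_eff) and falls down a group (larger shell), subject to the usual subshell exceptions.
Valence configurations: P⁺ [Ne]3s²3p², Be⁺ [He]2s¹.
Approximate IE_2 values (kJ/mol): P 1907, Be 1757.
Overall IE_2 order: Be < P.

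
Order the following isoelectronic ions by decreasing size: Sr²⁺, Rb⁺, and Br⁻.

All of these have 36 electrons, so size is governed by nuclear charge alone: the more protons, the stronger the pull on the same electron cloud, and the smaller the ion.
Nuclear charges: Sr²⁺ (Z=38), Rb⁺ (Z=37), Br⁻ (Z=35).
Largest to smallest: Br⁻ > Rb⁺ > Sr²⁺.

Br⁻ > Rb⁺ > Sr²⁺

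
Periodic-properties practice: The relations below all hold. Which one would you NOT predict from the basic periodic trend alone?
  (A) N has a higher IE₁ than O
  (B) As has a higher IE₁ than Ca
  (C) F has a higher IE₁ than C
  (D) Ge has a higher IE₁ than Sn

The general trend: IE₁ increases across a period and decreases down a group.
(A) N (period 2, group 15) vs O (period 2, group 16): the stated order contradicts the simple trend.
(B) As (period 4, group 15) vs Ca (period 4, group 2): the stated order agrees with the simple trend.
(C) F (period 2, group 17) vs C (period 2, group 14): the stated order agrees with the simple trend.
(D) Ge (period 4, group 14) vs Sn (period 5, group 14): the stated order agrees with the simple trend.
The exception is (A): pairing an electron in O's 2p⁴ costs repulsion energy, so O ionizes more easily than half-filled N (2p³).

(A)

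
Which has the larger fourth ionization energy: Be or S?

Be

Consider each +3 ion: Be³⁺ is already 1 electron into the core; S³⁺ still has 3 valence electrons.
Breaking into a closed-shell core is much more expensive than removing a leftover valence electron — Be has the largest IE_4 here.
Tabulated IE_4 (kJ/mol): Be 21007, S 4556.
Putting it together, IE_4: S < Be.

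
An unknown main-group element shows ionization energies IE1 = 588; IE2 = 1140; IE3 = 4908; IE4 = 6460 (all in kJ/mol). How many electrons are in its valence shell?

2

Look for the largest jump between consecutive ionization energies: IE3/IE2 ≈ 4.3, far larger than any earlier ratio.
That jump marks the point where a core electron is being removed. So the atom has 2 valence electrons.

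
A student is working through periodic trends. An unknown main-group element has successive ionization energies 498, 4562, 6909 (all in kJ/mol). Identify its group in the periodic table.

Look for the largest jump between consecutive ionization energies: IE2/IE1 ≈ 9.2, far larger than any earlier ratio.
That jump marks the point where a core electron is being removed. So the atom has 1 valence electron.
A main-group element with 1 valence electron is in group 1.

Group 1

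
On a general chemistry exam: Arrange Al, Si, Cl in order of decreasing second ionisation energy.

Consider each +1 ion: Al⁺ still has 2 valence electrons; Si⁺ still has 3 valence electrons; Cl⁺ still has 6 valence electrons.
All are still removing valence electrons, so compare the +1 ions as you would atoms: IE_2 generally rises across a period (higher Z_eff) and falls down a group (larger shell), subject to the usual subshell exceptions.
Valence configurations: Al⁺ [Ne]3s², Si⁺ [Ne]3s²3p¹, Cl⁺ [Ne]3s²3p⁴.
Si⁺ loses a lone 3p electron whereas Al⁺ must break into a filled 3s² pair, so IE_2(Al) > IE_2(Si) even though Si has the higher nuclear charge.
The numbers (kJ/mol): Al 1817, Si 1577, Cl 2298.
Hence IE_2: Si < Al < Cl.

Cl > Al > Si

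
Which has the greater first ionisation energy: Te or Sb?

IE₁ increases left→right with effective nuclear charge and decreases top→bottom as the valence shell moves farther out.
All lie in period 5, so first ionization energy increases left to right.
So Te has the greater first ionisation energy (Te > Sb).

Te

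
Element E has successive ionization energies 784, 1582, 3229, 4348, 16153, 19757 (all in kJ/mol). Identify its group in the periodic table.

Look for the largest jump between consecutive ionization energies: IE5/IE4 ≈ 3.7, far larger than any earlier ratio.
That jump marks the point where a core electron is being removed. So the atom has 4 valence electrons.
A main-group element with 4 valence electrons is in group 14.

Group 14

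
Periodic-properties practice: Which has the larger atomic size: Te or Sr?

Sr

Sr is in period 5, group 2; Te is in period 5, group 16.
Atomic radius shrinks across a period as nuclear charge pulls the same shell inward, and grows down a group as new shells are added.
All lie in period 5, so atomic radius increases right to left.
So Sr has the larger atomic size (Sr > Te).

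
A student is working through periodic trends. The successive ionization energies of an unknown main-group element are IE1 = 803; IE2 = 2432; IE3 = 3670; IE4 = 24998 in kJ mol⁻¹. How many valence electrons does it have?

3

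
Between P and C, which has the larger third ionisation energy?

C

Consider each +2 ion: P²⁺ still has 3 valence electrons; C²⁺ still has 2 valence electrons.
All are still removing valence electrons, so compare the +2 ions as you would atoms: IE_3 generally rises across a period (higher Z_eff) and falls down a group (larger shell), subject to the usual subshell exceptions.
Valence configurations: P²⁺ [Ne]3s²3p¹, C²⁺ [He]2s².
Tabulated IE_3 (kJ/mol): P 2914, C 4620.
So the third ionization energies run P < C.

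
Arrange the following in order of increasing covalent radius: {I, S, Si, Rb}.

S, Si, I, Rb

Si is in period 3, group 14; S is in period 3, group 16; Rb is in period 5, group 1; I is in period 5, group 17.
Radius decreases left→right (rising Z_eff, same n) and increases top→bottom (higher n).
Here both period and group differ, so the two effects have to be weighed against each other.
Si > S: both are in period 3; the period trend gives Si the larger value.
I > Si: period and group pull opposite ways; the down-group shift dominates (133 vs 116 pm).
Rb > I: both are in period 5; the period trend gives Rb the larger value.
Approximate values (pm): Si 116, S 103, Rb 210, I 133.
So from smallest to largest: S < Si < I < Rb.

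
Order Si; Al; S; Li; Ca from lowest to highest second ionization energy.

Ca, Si, Al, S, Li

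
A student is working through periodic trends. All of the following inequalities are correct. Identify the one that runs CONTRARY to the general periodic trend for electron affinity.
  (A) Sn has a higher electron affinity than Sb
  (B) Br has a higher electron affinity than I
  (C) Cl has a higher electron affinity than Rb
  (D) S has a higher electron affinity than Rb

(A)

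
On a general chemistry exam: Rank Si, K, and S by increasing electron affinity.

Si is in period 3, group 14; S is in period 3, group 16; K is in period 4, group 1.
EA tends to increase across a period and decrease down a group, though the pattern is less regular than for IE or radius.
Neither a single period nor a single group — weigh both effects.
Si > K: relative to K, both the across-period and down-group shifts push Si's electron affinity up.
S > Si: both are in period 3; the period trend gives S the larger value.
Tabulated electron affinity (kJ/mol): Si 134, S 200, K 48.
So from lowest to highest: K < Si < S.

K, Si, S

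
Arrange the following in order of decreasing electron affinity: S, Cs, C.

C is in period 2, group 14; S is in period 3, group 16; Cs is in period 6, group 1.
Adding an electron releases more energy for atoms nearer the top right (short of the noble gases).
These span different periods and groups, so the two trends combine.
C > Cs: relative to Cs, both the across-period and down-group shifts push C's electron affinity up.
S > C: period and group pull opposite ways; the across-period shift dominates (200 vs 122 kJ/mol).
Approximate values (kJ/mol): C 122, S 200, Cs 46.
So from highest to lowest: S > C > Cs.

S > C > Cs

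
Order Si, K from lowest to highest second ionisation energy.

Si < K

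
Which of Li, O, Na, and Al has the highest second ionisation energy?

Li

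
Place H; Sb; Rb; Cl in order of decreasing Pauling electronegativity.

H is in period 1, group 1; Cl is in period 3, group 17; Rb is in period 5, group 1; Sb is in period 5, group 15.
Electronegativity increases across a period and decreases down a group, tracking effective nuclear charge and atomic size.
Here both period and group differ, so the two effects have to be weighed against each other.
Sb > Rb: both are in period 5; the period trend gives Sb the larger value.
H > Sb: the two effects oppose for this pair; the down-group effect wins (2.20 vs 2.05).
Cl > H: the two effects oppose for this pair; the across-period effect wins (3.16 vs 2.20).
For reference (Pauling): H 2.20, Cl 3.16, Rb 0.82, Sb 2.05.
So from highest to lowest: Cl > H > Sb > Rb.

Cl > H > Sb > Rb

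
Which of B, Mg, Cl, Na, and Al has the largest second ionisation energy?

Na

The second ionization energy removes an electron from the +1 ion. For each element: B⁺ still has 2 valence electrons; Mg⁺ still has 1 valence electron; Cl⁺ still has 6 valence electrons; Na⁺ is the bare [Ne] core; Al⁺ still has 2 valence electrons.
Breaking into a closed-shell core is much more expensive than removing a leftover valence electron — Na has the largest IE_2 here.
Valence configurations: B⁺ [He]2s², Mg⁺ [Ne]3s¹, Cl⁺ [Ne]3s²3p⁴, Al⁺ [Ne]3s².
The numbers (kJ/mol): B 2427, Mg 1451, Cl 2298, Na 4562, Al 1817.
Overall IE_2 order: Mg < Al < Cl < B < Na.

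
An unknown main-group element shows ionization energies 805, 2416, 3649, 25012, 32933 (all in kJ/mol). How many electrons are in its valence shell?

Look for the largest jump between consecutive ionization energies: IE4/IE3 ≈ 6.9, far larger than any earlier ratio.
That jump marks the point where a core electron is being removed. So the atom has 3 valence electrons.

3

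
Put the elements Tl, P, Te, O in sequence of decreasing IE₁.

O, P, Te, Tl

O is in period 2, group 16; P is in period 3, group 15; Te is in period 5, group 16; Tl is in period 6, group 13.
Removing the outermost electron gets harder across a period and easier down a group.
These span different periods and groups, so the two trends combine.
Te > Tl: both effects reinforce here, so Te is clearly the higher of the two.
P > Te: the two effects oppose for this pair; the down-group effect wins (1012 vs 869 kJ/mol).
O > P: relative to P, both the across-period and down-group shifts push O's first ionization energy up.
Approximate values (kJ/mol): O 1314, P 1012, Te 869, Tl 589.
So from highest to lowest: O > P > Te > Tl.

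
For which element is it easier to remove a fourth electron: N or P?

The fourth ionization energy removes an electron from the +3 ion. For each element: N³⁺ still has 2 valence electrons; P³⁺ still has 2 valence electrons.
All are still removing valence electrons, so compare the +3 ions as you would atoms: IE_4 generally rises across a period (higher Z_eff) and falls down a group (larger shell), subject to the usual subshell exceptions.
Valence configurations: N³⁺ [He]2s², P³⁺ [Ne]3s².
The numbers (kJ/mol): N 7475, P 4964.
Hence IE_4: P < N.

P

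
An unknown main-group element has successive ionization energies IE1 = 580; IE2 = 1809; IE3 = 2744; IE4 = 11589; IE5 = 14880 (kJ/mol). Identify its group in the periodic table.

Group 13

Look for the largest jump between consecutive ionization energies: IE4/IE3 ≈ 4.2, far larger than any earlier ratio.
That jump marks the point where a core electron is being removed. So the atom has 3 valence electrons.
A main-group element with 3 valence electrons is in group 13.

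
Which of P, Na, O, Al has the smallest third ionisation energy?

IE_3 is the cost of taking one more electron from the +2 cation: P²⁺ still has 3 valence electrons; Na²⁺ is already 1 electron into the core; O²⁺ still has 4 valence electrons; Al²⁺ still has 1 valence electron.
Breaking into a closed-shell core is much more expensive than removing a leftover valence electron — Na has the largest IE_3 here.
Valence configurations: P²⁺ [Ne]3s²3p¹, O²⁺ [He]2s²2p², Al²⁺ [Ne]3s¹.
The numbers (kJ/mol): P 2914, Na 6910, O 5300, Al 2745.
Putting it together, IE_3: Al < P < O < Na.

Al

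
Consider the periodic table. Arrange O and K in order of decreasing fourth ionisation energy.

The fourth ionization energy removes an electron from the +3 ion. For each element: O³⁺ still has 3 valence electrons; K³⁺ is already 2 electrons into the core.
Usually core removal costs more than valence removal, but here the competition is close: a tightly held n=2 valence electron can cost more to remove than an n=3 core electron, so the actual values have to decide it.
Approximate IE_4 values (kJ/mol): O 7469, K 5877.
Hence IE_4: K < O.

O > K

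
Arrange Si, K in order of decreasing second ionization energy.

K > Si

After 1 electron has been removed, what remains? Si⁺ still has 3 valence electrons; K⁺ is the bare [Ar] core.
Core electrons are held far more tightly than valence electrons, so K tops the IE_2 order.
The numbers (kJ/mol): Si 1577, K 3052.
Overall IE_2 order: Si < K.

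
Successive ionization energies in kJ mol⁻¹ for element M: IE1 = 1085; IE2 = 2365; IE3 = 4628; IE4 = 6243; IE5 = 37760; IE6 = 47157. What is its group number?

Look for the largest jump between consecutive ionization energies: IE5/IE4 ≈ 6.0, far larger than any earlier ratio.
That jump marks the point where a core electron is being removed. So the atom has 4 valence electrons.
A main-group element with 4 valence electrons is in group 14.

Group 14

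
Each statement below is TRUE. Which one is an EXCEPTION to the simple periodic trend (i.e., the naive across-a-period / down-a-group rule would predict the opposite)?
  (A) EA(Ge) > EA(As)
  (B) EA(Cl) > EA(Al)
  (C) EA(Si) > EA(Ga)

(A)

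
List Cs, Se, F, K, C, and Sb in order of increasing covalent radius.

F < C < Se < Sb < K < Cs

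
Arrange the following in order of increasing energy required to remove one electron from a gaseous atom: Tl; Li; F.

Removing the outermost electron gets harder across a period and easier down a group.
Here both period and group differ, so the two effects have to be weighed against each other.
Tl > Li: the two effects oppose for this pair; the across-period effect wins (589 vs 520 kJ/mol).
F > Tl: both effects reinforce here, so F is clearly the higher of the two.
Approximate values (kJ/mol): Li 520, F 1681, Tl 589.
So from lowest to highest: Li < Tl < F.

Li < Tl < F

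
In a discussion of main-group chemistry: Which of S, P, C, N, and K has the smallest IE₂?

Consider each +1 ion: S⁺ still has 5 valence electrons; P⁺ still has 4 valence electrons; C⁺ still has 3 valence electrons; N⁺ still has 4 valence electrons; K⁺ is the bare [Ar] core.
Pulling an electron out of a noble-gas core costs far more than removing a remaining valence electron, so K sits at the high end of IE_2.
Valence configurations: S⁺ [Ne]3s²3p³, P⁺ [Ne]3s²3p², C⁺ [He]2s²2p¹, N⁺ [He]2s²2p².
The numbers (kJ/mol): S 2252, P 1907, C 2353, N 2856, K 3052.
Putting it together, IE_2: P < S < C < N < K.

P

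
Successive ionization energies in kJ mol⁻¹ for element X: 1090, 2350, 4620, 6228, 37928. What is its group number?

Group 14

Look for the largest jump between consecutive ionization energies: IE5/IE4 ≈ 6.1, far larger than any earlier ratio.
That jump marks the point where a core electron is being removed. So the atom has 4 valence electrons.
A main-group element with 4 valence electrons is in group 14.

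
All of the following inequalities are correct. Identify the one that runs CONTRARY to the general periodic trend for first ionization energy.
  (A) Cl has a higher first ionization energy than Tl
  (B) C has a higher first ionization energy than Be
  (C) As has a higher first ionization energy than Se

The general trend: first ionization energy increases across a period and decreases down a group.
(A) Cl (period 3, group 17) vs Tl (period 6, group 13): the stated order agrees with the simple trend.
(B) C (period 2, group 14) vs Be (period 2, group 2): the stated order agrees with the simple trend.
(C) As (period 4, group 15) vs Se (period 4, group 16): the stated order contradicts the simple trend.
The exception is (C): Se (4p⁴) ionizes more easily than half-filled As (4p³).

(C)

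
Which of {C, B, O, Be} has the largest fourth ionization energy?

After 3 electrons have been removed, what remains? C³⁺ still has 1 valence electron; B³⁺ is the bare [He] core; O³⁺ still has 3 valence electrons; Be³⁺ is already 1 electron into the core.
Pulling an electron out of a noble-gas core costs far more than removing a remaining valence electron, so Be and B sit at the high end of IE_4.
Valence configurations: C³⁺ [He]2s¹, O³⁺ [He]2s²2p¹.
The numbers (kJ/mol): C 6223, B 25026, O 7469, Be 21007.
So the fourth ionization energies run C < O < Be < B.

B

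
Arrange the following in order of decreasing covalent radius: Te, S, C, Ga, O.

Te, Ga, S, C, O

C is in period 2, group 14; O is in period 2, group 16; S is in period 3, group 16; Ga is in period 4, group 13; Te is in period 5, group 16.
Moving right in a period, electrons are added to the same shell under a stronger nuclear pull, so atoms get smaller; moving down, a new shell is opened and atoms get larger.
Here both period and group differ, so the two effects have to be weighed against each other.
C > O: C lies to the left of O in period 2, so the across-period effect alone puts C larger.
S > C: period and group pull opposite ways; the down-group shift dominates (103 vs 75 pm).
Ga > S: both effects reinforce here, so Ga is clearly the larger of the two.
Te > Ga: period and group pull opposite ways; the down-group shift dominates (136 vs 124 pm).
Tabulated atomic radius (pm): C 75, O 63, S 103, Ga 124, Te 136.
So from largest to smallest: Te > Ga > S > C > O.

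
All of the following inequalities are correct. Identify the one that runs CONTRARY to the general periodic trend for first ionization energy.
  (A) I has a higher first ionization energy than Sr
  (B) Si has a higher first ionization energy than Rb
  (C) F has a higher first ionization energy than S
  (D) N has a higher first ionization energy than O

The general trend: first ionization energy increases across a period and decreases down a group.
(A) I (period 5, group 17) vs Sr (period 5, group 2): the stated order agrees with the simple trend.
(B) Si (period 3, group 14) vs Rb (period 5, group 1): the stated order agrees with the simple trend.
(C) F (period 2, group 17) vs S (period 3, group 16): the stated order agrees with the simple trend.
(D) N (period 2, group 15) vs O (period 2, group 16): the stated order contradicts the simple trend.
The exception is (D): pairing an electron in O's 2p⁴ costs repulsion energy, so O ionizes more easily than half-filled N (2p³).

(D)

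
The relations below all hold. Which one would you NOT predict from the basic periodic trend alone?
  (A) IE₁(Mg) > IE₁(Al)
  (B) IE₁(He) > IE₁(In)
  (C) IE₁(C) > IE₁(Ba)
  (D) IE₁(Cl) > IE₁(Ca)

(A)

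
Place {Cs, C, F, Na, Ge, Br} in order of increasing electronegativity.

Cs < Na < Ge < C < Br < F

EN rises left→right (higher Z_eff, smaller atoms) and falls top→bottom (larger, more shielded atoms).
These span different periods and groups, so the two trends combine.
Na > Cs: Na sits above Cs in group 1, so the down-group effect alone puts Na higher.
Ge > Na: the two effects oppose for this pair; the across-period effect wins (2.01 vs 0.93).
C > Ge: they share group 14; the group trend gives C the larger value.
Br > C: the two effects oppose for this pair; the across-period effect wins (2.96 vs 2.55).
F > Br: F sits above Br in group 17, so the down-group effect alone puts F higher.
For reference (Pauling): C 2.55, F 3.98, Na 0.93, Ge 2.01, Br 2.96, Cs 0.79.
So from lowest to highest: Cs < Na < Ge < C < Br < F.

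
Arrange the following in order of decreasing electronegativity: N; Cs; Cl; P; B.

Cl > N > P > B > Cs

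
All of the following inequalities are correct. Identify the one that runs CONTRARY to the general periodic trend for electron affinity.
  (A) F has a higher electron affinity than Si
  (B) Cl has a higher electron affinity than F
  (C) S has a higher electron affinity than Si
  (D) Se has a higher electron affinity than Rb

(B)

The general trend: electron affinity increases across a period and decreases down a group.
(A) F (period 2, group 17) vs Si (period 3, group 14): the stated order agrees with the simple trend.
(B) Cl (period 3, group 17) vs F (period 2, group 17): the stated order contradicts the simple trend.
(C) S (period 3, group 16) vs Si (period 3, group 14): the stated order agrees with the simple trend.
(D) Se (period 4, group 16) vs Rb (period 5, group 1): the stated order agrees with the simple trend.
The exception is (B): F's small 2p subshell makes the incoming electron feel strong e⁻–e⁻ repulsion, so Cl actually releases more energy on gaining an electron.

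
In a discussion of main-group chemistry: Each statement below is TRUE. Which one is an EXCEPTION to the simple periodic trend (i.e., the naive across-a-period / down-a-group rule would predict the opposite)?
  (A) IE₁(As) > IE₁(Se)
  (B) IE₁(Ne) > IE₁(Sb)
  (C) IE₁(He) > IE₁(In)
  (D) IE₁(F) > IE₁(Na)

(A)

The general trend: first ionisation energy increases across a period and decreases down a group.
(A) As (period 4, group 15) vs Se (period 4, group 16): the stated order contradicts the simple trend.
(B) Ne (period 2, group 18) vs Sb (period 5, group 15): the stated order agrees with the simple trend.
(C) He (period 1, group 18) vs In (period 5, group 13): the stated order agrees with the simple trend.
(D) F (period 2, group 17) vs Na (period 3, group 1): the stated order agrees with the simple trend.
The exception is (A): Se (4p⁴) ionizes more easily than half-filled As (4p³).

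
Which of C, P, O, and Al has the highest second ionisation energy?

IE_2 is the cost of taking one more electron from the +1 cation: C⁺ still has 3 valence electrons; P⁺ still has 4 valence electrons; O⁺ still has 5 valence electrons; Al⁺ still has 2 valence electrons.
All are still removing valence electrons, so compare the +1 ions as you would atoms: IE_2 generally rises across a period (higher Z_eff) and falls down a group (larger shell), subject to the usual subshell exceptions.
Valence configurations: C⁺ [He]2s²2p¹, P⁺ [Ne]3s²3p², O⁺ [He]2s²2p³, Al⁺ [Ne]3s².
Tabulated IE_2 (kJ/mol): C 2353, P 1907, O 3388, Al 1817.
Overall IE_2 order: Al < P < C < O.

O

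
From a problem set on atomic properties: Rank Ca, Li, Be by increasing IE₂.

Consider each +1 ion: Ca⁺ still has 1 valence electron; Li⁺ is the bare [He] core; Be⁺ still has 1 valence electron.
Pulling an electron out of a noble-gas core costs far more than removing a remaining valence electron, so Li sits at the high end of IE_2.
Valence configurations: Ca⁺ [Ar]4s¹, Be⁺ [He]2s¹.
Tabulated IE_2 (kJ/mol): Ca 1145, Li 7298, Be 1757.
Overall IE_2 order: Ca < Be < Li.

Ca, Be, Li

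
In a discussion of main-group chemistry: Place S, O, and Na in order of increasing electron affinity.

Na < O < S

O is in period 2, group 16; Na is in period 3, group 1; S is in period 3, group 16.
Electron affinity generally becomes more exothermic across a period toward the halogens and less exothermic down a group.
Neither a single period nor a single group — weigh both effects.
O > Na: both effects reinforce here, so O is clearly the higher of the two.
S > O: this pair runs against the simple trend — see the exception note.
Note the exception: S has a higher electron affinity than O, contrary to the simple trend — the compact 2p subshell of O repels the added electron more than S's larger 3p does.
Approximate values (kJ/mol): O 141, Na 53, S 200.
So from lowest to highest: Na < O < S.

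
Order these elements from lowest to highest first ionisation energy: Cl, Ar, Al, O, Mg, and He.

He is in period 1, group 18; O is in period 2, group 16; Mg is in period 3, group 2; Al is in period 3, group 13; Cl is in period 3, group 17; Ar is in period 3, group 18.
Across a period the outer electron is held more tightly (higher IE₁); down a group it sits in a higher shell, more shielded, and comes off more easily.
Here both period and group differ, so the two effects have to be weighed against each other.
Mg > Al: this pair runs against the simple trend — see the exception note.
Cl > Mg: Cl lies to the right of Mg in period 3, so the across-period effect alone puts Cl higher.
O > Cl: the two effects oppose for this pair; the down-group effect wins (1314 vs 1251 kJ/mol).
Ar > O: the two effects oppose for this pair; the across-period effect wins (1521 vs 1314 kJ/mol).
He > Ar: they share group 18; the group trend gives He the larger value.
Note the exception: Mg has a higher first ionization energy than Al, contrary to the simple trend — Al's single 3p electron is easier to remove than one from Mg's filled 3s².
For reference (kJ/mol): He 2372, O 1314, Mg 738, Al 578, Cl 1251, Ar 1521.
So from lowest to highest: Al < Mg < Cl < O < Ar < He.

Al < Mg < Cl < O < Ar < He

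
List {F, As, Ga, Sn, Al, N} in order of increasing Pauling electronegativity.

Al < Ga < Sn < As < N < F

Electronegativity increases across a period and decreases down a group, tracking effective nuclear charge and atomic size.
Neither a single period nor a single group — weigh both effects.
Ga > Al: this pair runs against the simple trend — see the exception note.
Sn > Ga: period and group pull opposite ways; the across-period shift dominates (1.96 vs 1.81).
As > Sn: both effects reinforce here, so As is clearly the higher of the two.
N > As: N sits above As in group 15, so the down-group effect alone puts N higher.
F > N: both are in period 2; the period trend gives F the larger value.
Note the exception: Ga has a higher electronegativity than Al, contrary to the simple trend — poor shielding by filled d (and f) subshells raises the heavier element's effective nuclear charge more than the simple down-group trend predicts.
For reference (Pauling): N 3.04, F 3.98, Al 1.61, Ga 1.81, As 2.18, Sn 1.96.
So from lowest to highest: Al < Ga < Sn < As < N < F.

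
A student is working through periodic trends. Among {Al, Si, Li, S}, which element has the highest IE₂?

The second ionization energy removes an electron from the +1 ion. For each element: Al⁺ still has 2 valence electrons; Si⁺ still has 3 valence electrons; Li⁺ is the bare [He] core; S⁺ still has 5 valence electrons.
Breaking into a closed-shell core is much more expensive than removing a leftover valence electron — Li has the largest IE_2 here.
Valence configurations: Al⁺ [Ne]3s², Si⁺ [Ne]3s²3p¹, S⁺ [Ne]3s²3p³.
Si⁺ loses a lone 3p electron whereas Al⁺ must break into a filled 3s² pair, so IE_2(Al) > IE_2(Si) even though Si has the higher nuclear charge.
The numbers (kJ/mol): Al 1817, Si 1577, Li 7298, S 2252.
So the second ionization energies run Si < Al < S < Li.

Li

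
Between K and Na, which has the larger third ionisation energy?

Na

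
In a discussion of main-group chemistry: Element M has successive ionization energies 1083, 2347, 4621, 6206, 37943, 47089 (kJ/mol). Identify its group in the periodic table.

Group 14

Look for the largest jump between consecutive ionization energies: IE5/IE4 ≈ 6.1, far larger than any earlier ratio.
That jump marks the point where a core electron is being removed. So the atom has 4 valence electrons.
A main-group element with 4 valence electrons is in group 14.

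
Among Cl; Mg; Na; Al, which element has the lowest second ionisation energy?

Consider each +1 ion: Cl⁺ still has 6 valence electrons; Mg⁺ still has 1 valence electron; Na⁺ is the bare [Ne] core; Al⁺ still has 2 valence electrons.
Breaking into a closed-shell core is much more expensive than removing a leftover valence electron — Na has the largest IE_2 here.
Valence configurations: Cl⁺ [Ne]3s²3p⁴, Mg⁺ [Ne]3s¹, Al⁺ [Ne]3s².
Tabulated IE_2 (kJ/mol): Cl 2298, Mg 1451, Na 4562, Al 1817.
So the second ionization energies run Mg < Al < Cl < Na.

Mg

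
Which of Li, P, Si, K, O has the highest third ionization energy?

Consider each +2 ion: Li²⁺ is already 1 electron into the core; P²⁺ still has 3 valence electrons; Si²⁺ still has 2 valence electrons; K²⁺ is already 1 electron into the core; O²⁺ still has 4 valence electrons.
Usually core removal costs more than valence removal, but here the competition is close: a tightly held n=2 valence electron can cost more to remove than an n=3 core electron, so the actual values have to decide it.
Valence configurations: P²⁺ [Ne]3s²3p¹, Si²⁺ [Ne]3s², O²⁺ [He]2s²2p².
P²⁺ loses a lone 3p electron whereas Si²⁺ must break into a filled 3s² pair, so IE_3(Si) > IE_3(P) even though P has the higher nuclear charge.
Tabulated IE_3 (kJ/mol): Li 11815, P 2914, Si 3232, K 4420, O 5300.
Putting it together, IE_3: P < Si < K < O < Li.

Li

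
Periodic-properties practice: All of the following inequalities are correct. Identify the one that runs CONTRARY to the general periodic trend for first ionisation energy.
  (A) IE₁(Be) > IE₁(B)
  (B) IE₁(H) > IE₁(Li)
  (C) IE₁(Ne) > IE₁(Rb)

(A)

The general trend: first ionisation energy increases across a period and decreases down a group.
(A) Be (period 2, group 2) vs B (period 2, group 13): the stated order contradicts the simple trend.
(B) H (period 1, group 1) vs Li (period 2, group 1): the stated order agrees with the simple trend.
(C) Ne (period 2, group 18) vs Rb (period 5, group 1): the stated order agrees with the simple trend.
The exception is (A): removing B's lone 2p electron is easier than breaking Be's filled 2s².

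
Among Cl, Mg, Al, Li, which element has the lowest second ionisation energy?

Consider each +1 ion: Cl⁺ still has 6 valence electrons; Mg⁺ still has 1 valence electron; Al⁺ still has 2 valence electrons; Li⁺ is the bare [He] core.
Pulling an electron out of a noble-gas core costs far more than removing a remaining valence electron, so Li sits at the high end of IE_2.
Valence configurations: Cl⁺ [Ne]3s²3p⁴, Mg⁺ [Ne]3s¹, Al⁺ [Ne]3s².
Tabulated IE_2 (kJ/mol): Cl 2298, Mg 1451, Al 1817, Li 7298.
Overall IE_2 order: Mg < Al < Cl < Li.

Mg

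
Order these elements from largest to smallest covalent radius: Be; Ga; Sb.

Be is in period 2, group 2; Ga is in period 4, group 13; Sb is in period 5, group 15.
Radius decreases left→right (rising Z_eff, same n) and increases top→bottom (higher n).
Here both period and group differ, so the two effects have to be weighed against each other.
Ga > Be: the two effects oppose for this pair; the down-group effect wins (124 vs 102 pm).
Sb > Ga: period and group pull opposite ways; the down-group shift dominates (140 vs 124 pm).
Approximate values (pm): Be 102, Ga 124, Sb 140.
So from largest to smallest: Sb > Ga > Be.

Sb, Ga, Be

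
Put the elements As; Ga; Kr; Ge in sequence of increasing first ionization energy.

First ionization energy rises across a period (greater Z_eff holds electrons more tightly) and falls down a group (valence electrons are farther from the nucleus).
All lie in period 4, so first ionization energy increases left to right.
So from lowest to highest: Ga < Ge < As < Kr.

Ga < Ge < As < Kr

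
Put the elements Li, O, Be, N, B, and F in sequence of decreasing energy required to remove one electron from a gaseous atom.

F, N, O, Be, B, Li

Li is in period 2, group 1; Be is in period 2, group 2; B is in period 2, group 13; N is in period 2, group 15; O is in period 2, group 16; F is in period 2, group 17.
First ionization energy rises across a period (greater Z_eff holds electrons more tightly) and falls down a group (valence electrons are farther from the nucleus).
All lie in period 2; the across-period trend (first ionization energy increases left to right) applies, with the exception below.
Note the exception: Be has a higher first ionization energy than B, contrary to the simple trend — removing B's lone 2p electron is easier than breaking Be's filled 2s².
Note the exception: N has a higher first ionization energy than O, contrary to the simple trend — pairing an electron in O's 2p⁴ costs repulsion energy, so O ionizes more easily than half-filled N (2p³).
Approximate values (kJ/mol): Li 520, Be 900, B 801, N 1402, O 1314, F 1681.
So from highest to lowest: F > N > O > Be > B > Li.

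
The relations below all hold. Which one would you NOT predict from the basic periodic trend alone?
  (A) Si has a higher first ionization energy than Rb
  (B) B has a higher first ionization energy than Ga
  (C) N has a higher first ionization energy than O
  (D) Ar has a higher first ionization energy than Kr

The general trend: first ionization energy increases across a period and decreases down a group.
(A) Si (period 3, group 14) vs Rb (period 5, group 1): the stated order agrees with the simple trend.
(B) B (period 2, group 13) vs Ga (period 4, group 13): the stated order agrees with the simple trend.
(C) N (period 2, group 15) vs O (period 2, group 16): the stated order contradicts the simple trend.
(D) Ar (period 3, group 18) vs Kr (period 4, group 18): the stated order agrees with the simple trend.
The exception is (C): pairing an electron in O's 2p⁴ costs repulsion energy, so O ionizes more easily than half-filled N (2p³).

(C)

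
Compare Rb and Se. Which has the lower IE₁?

Rb

Se is in period 4, group 16; Rb is in period 5, group 1.
Across a period the outer electron is held more tightly (higher IE₁); down a group it sits in a higher shell, more shielded, and comes off more easily.
Here both period and group differ, so the two effects have to be weighed against each other.
Se > Rb: both effects reinforce here, so Se is clearly the higher of the two.
For reference (kJ/mol): Se 941, Rb 403.
So Rb has the lower IE₁ (Rb < Se).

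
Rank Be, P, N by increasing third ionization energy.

P < N < Be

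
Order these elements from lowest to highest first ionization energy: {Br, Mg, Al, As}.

IE₁ increases left→right with effective nuclear charge and decreases top→bottom as the valence shell moves farther out.
These span different periods and groups, so the two trends combine.
Mg > Al: this pair runs against the simple trend — see the exception note.
As > Mg: the two effects oppose for this pair; the across-period effect wins (947 vs 738 kJ/mol).
Br > As: Br lies to the right of As in period 4, so the across-period effect alone puts Br higher.
Note the exception: Mg has a higher first ionization energy than Al, contrary to the simple trend — Al's single 3p electron is easier to remove than one from Mg's filled 3s².
For reference (kJ/mol): Mg 738, Al 578, As 947, Br 1140.
So from lowest to highest: Al < Mg < As < Br.

Al < Mg < As < Br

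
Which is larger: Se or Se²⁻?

Se²⁻

Forming Se²⁻ adds 2 electrons to Se. More electron–electron repulsion in the same shell, with unchanged nuclear charge, lets the cloud expand.
An anion is larger than its parent atom: Se²⁻ > Se.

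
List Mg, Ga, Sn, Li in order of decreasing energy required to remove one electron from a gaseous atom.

Li is in period 2, group 1; Mg is in period 3, group 2; Ga is in period 4, group 13; Sn is in period 5, group 14.
Across a period the outer electron is held more tightly (higher IE₁); down a group it sits in a higher shell, more shielded, and comes off more easily.
A diagonal step moves right (one effect) and down (the opposite effect) at once.
Ga > Li: the two effects oppose for this pair; the across-period effect wins (579 vs 520 kJ/mol).
Sn > Ga: period and group pull opposite ways; the across-period shift dominates (709 vs 579 kJ/mol).
Mg > Sn: the two effects oppose for this pair; the down-group effect wins (738 vs 709 kJ/mol).
For reference (kJ/mol): Li 520, Mg 738, Ga 579, Sn 709.
So from highest to lowest: Mg > Sn > Ga > Li.

Mg, Sn, Ga, Li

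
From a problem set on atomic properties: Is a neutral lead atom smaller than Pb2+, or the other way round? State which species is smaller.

Pb2+

Forming Pb2+ removes 2 electrons from Pb. Fewer electrons for the same nuclear charge means less shielding and a higher Z_eff on the remaining electrons.
A cation is smaller than its parent atom: Pb2+ < Pb.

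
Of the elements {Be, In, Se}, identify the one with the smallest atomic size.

Be is in period 2, group 2; Se is in period 4, group 16; In is in period 5, group 13.
Atomic radius shrinks across a period as nuclear charge pulls the same shell inward, and grows down a group as new shells are added.
These span different periods and groups, so the two trends combine.
Se > Be: period and group pull opposite ways; the down-group shift dominates (116 vs 102 pm).
In > Se: both effects reinforce here, so In is clearly the larger of the two.
For reference (pm): Be 102, Se 116, In 142.
The smallest atomic size among these belongs to Be.

Be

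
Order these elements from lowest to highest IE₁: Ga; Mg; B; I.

Ga < Mg < B < I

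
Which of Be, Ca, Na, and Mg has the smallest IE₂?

Consider each +1 ion: Be⁺ still has 1 valence electron; Ca⁺ still has 1 valence electron; Na⁺ is the bare [Ne] core; Mg⁺ still has 1 valence electron.
Breaking into a closed-shell core is much more expensive than removing a leftover valence electron — Na has the largest IE_2 here.
Valence configurations: Be⁺ [He]2s¹, Ca⁺ [Ar]4s¹, Mg⁺ [Ne]3s¹.
Tabulated IE_2 (kJ/mol): Be 1757, Ca 1145, Na 4562, Mg 1451.
Putting it together, IE_2: Ca < Mg < Be < Na.

Ca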